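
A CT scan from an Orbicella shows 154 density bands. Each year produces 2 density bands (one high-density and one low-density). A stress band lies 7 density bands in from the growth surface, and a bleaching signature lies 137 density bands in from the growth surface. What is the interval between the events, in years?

65 years

137 − 7 = 130 density bands lie between the two events.
130 density bands at 2 per year is 130 / 2 = 65 years.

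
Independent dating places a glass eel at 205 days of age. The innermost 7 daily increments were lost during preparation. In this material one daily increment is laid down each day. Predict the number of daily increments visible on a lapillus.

Expected daily increments over 205 days: 205.
Subtracting the 7 daily increments not captured gives 205 − 7 = 198 daily increments in the record.

198 daily increments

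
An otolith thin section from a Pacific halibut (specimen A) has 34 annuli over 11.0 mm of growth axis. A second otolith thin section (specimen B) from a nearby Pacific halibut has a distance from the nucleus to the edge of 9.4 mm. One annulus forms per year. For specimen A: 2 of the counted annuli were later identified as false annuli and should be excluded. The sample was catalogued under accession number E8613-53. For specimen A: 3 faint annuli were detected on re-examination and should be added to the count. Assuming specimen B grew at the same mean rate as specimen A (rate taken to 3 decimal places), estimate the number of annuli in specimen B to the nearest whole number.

Specimen A: true annulus count = 34 − 2 + 3 = 35.
A: Extension rate ≈ 11.0 / 35 = 0.314 mm/yr.
For B, 9.4 / 0.314 = 29.94 years ≈ 30 annuli.

30 annuli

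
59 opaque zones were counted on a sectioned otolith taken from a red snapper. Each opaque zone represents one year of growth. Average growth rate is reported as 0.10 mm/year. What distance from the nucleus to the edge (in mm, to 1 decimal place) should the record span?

The record spans 59 years at 0.10 mm per year.
Length ≈ 0.10 × 59 = 5.9 mm.

5.9 mm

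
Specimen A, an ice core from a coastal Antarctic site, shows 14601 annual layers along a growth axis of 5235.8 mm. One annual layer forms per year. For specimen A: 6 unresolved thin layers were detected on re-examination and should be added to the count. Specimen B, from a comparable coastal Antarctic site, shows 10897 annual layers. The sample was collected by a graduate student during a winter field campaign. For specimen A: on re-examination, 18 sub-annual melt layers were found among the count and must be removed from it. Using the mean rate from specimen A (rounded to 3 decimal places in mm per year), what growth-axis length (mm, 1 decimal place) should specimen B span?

Specimen A: true annual layer count = 14601 − 18 + 6 = 14589.
A: Mean rate = 5235.8 mm / 14589 years ≈ 0.359 mm per year.
Length of B = 0.359 × 10897 = 3912.0 mm.

3912.0 mm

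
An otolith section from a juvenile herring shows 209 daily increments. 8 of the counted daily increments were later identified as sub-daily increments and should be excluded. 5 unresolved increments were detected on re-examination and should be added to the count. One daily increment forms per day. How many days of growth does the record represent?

After corrections the count is 209 − 8 + 5 = 206 daily increments.
At one daily increment per day, that is 206 days.

206 days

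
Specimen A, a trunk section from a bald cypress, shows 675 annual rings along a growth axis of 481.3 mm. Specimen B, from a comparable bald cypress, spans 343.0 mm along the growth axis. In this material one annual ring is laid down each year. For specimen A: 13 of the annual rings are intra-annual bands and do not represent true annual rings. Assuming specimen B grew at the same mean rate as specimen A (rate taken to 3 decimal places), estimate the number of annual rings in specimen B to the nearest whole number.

Specimen A: after corrections the count is 675 − 13 = 662 annual rings.
A: Extension rate ≈ 481.3 / 662 = 0.727 mm per year.
Specimen B: 343.0 mm / 0.727 mm per year = 471.80 years ≈ 472 annual rings.

472 annual rings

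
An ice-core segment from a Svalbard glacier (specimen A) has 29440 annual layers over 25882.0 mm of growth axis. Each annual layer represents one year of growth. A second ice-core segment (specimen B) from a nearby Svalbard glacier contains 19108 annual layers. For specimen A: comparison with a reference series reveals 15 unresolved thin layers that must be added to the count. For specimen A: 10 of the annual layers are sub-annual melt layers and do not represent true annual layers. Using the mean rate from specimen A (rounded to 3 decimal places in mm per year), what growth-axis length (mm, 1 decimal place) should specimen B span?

16795.9 mm

Specimen A: correcting the raw count gives 29440 − 10 + 15 = 29445 true annual layers.
A: 25882.0 mm over 29445 years gives 25882.0 / 29445 ≈ 0.879 mm/yr.
For B, 0.879 mm/year × 19108 years = 16795.9 mm.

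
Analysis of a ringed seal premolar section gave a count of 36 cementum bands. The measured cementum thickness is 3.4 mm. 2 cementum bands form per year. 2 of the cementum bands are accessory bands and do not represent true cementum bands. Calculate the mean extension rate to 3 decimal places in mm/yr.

Correcting the raw count gives 36 − 2 = 34 true cementum bands.
34 cementum bands at 2 per year is 34 / 2 = 17 years.
Mean rate = 3.4 mm / 17 years ≈ 0.200 mm/yr.

0.200 mm/yr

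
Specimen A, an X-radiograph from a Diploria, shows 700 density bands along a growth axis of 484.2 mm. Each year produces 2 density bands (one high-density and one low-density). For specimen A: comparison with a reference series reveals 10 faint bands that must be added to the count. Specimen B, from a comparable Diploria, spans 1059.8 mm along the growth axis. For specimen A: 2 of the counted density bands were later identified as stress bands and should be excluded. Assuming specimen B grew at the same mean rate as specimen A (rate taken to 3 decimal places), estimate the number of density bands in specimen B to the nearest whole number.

Specimen A: true density band count = 700 − 2 + 10 = 708.
Specimen A: 708 density bands at 2 per year is 708 / 2 = 354 years.
A: 484.2 mm over 354 years gives 484.2 / 354 ≈ 1.368 mm per year.
Specimen B: 1059.8 mm / 1.368 mm per year = 774.71 years; at 2 density bands per year that is 774.71 × 2 ≈ 1549 density bands.

1549 density bands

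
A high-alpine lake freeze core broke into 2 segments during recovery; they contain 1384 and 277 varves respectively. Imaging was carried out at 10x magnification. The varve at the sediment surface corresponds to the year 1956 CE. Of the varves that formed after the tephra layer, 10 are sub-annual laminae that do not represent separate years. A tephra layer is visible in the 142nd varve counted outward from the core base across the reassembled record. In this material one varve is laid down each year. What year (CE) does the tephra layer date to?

Total varves = 1384 + 277 = 1661.
1661 − 142 = 1519 varves lie beyond the tephra layer toward the sediment surface.
1519 − 10 false = 1509 true varves after the tephra layer.
The varve at the sediment surface is 1956 CE, so the tephra layer dates to 1956 − 1509 = 447 CE.

447 CE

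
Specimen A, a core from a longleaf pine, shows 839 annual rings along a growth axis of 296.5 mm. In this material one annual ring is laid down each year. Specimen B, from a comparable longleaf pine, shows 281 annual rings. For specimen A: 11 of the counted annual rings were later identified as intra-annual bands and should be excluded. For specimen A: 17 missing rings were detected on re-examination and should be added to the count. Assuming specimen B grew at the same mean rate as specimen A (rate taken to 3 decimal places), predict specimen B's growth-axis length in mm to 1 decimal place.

Specimen A: true annual ring count = 839 − 11 + 17 = 845.
A: 296.5 mm over 845 years gives 296.5 / 845 ≈ 0.351 mm/year.
For B, 0.351 mm/year × 281 years = 98.6 mm.

98.6 mm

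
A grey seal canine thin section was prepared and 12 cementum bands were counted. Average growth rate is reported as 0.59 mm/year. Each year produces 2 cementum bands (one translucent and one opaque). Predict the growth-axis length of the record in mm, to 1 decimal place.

With 2 cementum bands per year, 12 / 2 = 6 years.
Predicted length = 0.59 mm/year × 6 years = 3.5 mm.

3.5 mm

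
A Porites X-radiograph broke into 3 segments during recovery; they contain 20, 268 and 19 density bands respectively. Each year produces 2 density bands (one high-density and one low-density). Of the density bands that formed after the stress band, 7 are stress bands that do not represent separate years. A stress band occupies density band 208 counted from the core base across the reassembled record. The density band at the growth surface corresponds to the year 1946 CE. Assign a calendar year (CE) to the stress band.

Total density bands = 20 + 268 + 19 = 307.
307 − 208 = 99 density bands lie beyond the stress band toward the growth surface.
99 − 7 false = 92 true density bands after the stress band.
With 2 density bands per year, 92 / 2 = 46 years.
Counting back 46 years from 1946 CE places the stress band in 1946 − 46 = 1900 CE.

1900 CE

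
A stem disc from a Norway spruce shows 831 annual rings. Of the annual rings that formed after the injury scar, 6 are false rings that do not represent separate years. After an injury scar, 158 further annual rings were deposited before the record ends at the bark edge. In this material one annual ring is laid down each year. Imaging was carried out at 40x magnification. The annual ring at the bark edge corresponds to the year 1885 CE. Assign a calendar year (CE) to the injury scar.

158 annual rings post-date the injury scar.
Excluding 6 false annual rings: 158 − 6 = 152.
Counting back 152 years from 1885 CE places the injury scar in 1885 − 152 = 1733 CE.

1733 CE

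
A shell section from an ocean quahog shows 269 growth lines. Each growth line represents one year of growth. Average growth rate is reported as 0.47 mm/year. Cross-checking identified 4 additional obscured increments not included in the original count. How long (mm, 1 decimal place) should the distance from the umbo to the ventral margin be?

128.3 mm

Correcting the raw count gives 269 + 4 = 273 true growth lines.
Predicted length = 0.47 mm/year × 273 years = 128.3 mm.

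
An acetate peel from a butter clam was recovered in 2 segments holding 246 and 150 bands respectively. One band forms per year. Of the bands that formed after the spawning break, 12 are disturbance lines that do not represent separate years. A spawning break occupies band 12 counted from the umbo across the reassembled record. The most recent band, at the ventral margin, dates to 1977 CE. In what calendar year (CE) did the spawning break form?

1605 CE

Total bands = 246 + 150 = 396.
The spawning break sits at band 12 from the umbo, so 396 − 12 = 384 bands formed after it.
384 − 12 false = 372 true bands after the spawning break.
The band at the ventral margin is 1977 CE, so the spawning break dates to 1977 − 372 = 1605 CE.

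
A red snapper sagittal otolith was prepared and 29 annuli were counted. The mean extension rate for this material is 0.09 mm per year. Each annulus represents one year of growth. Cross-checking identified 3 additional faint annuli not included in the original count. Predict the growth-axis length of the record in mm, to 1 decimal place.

After corrections the count is 29 + 3 = 32 annuli.
Predicted length = 0.09 mm/year × 32 years = 2.9 mm.

2.9 mm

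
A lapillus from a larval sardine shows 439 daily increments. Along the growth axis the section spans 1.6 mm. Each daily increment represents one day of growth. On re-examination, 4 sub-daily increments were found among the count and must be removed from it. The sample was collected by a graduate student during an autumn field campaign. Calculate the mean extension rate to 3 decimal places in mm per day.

0.004 mm per day

True daily increment count = 439 − 4 = 435.
Mean rate = 1.6 mm / 435 days ≈ 0.004 mm per day.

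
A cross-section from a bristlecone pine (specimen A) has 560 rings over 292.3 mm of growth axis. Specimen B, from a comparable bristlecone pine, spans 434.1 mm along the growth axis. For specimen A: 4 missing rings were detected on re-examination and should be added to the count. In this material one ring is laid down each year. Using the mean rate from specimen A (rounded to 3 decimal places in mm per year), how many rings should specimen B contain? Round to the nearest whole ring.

838 rings

Specimen A: after corrections the count is 560 + 4 = 564 rings.
A: Mean rate = 292.3 mm / 564 years ≈ 0.518 mm per year.
B spans 434.1 / 0.518 = 838.03 years ≈ 838 rings.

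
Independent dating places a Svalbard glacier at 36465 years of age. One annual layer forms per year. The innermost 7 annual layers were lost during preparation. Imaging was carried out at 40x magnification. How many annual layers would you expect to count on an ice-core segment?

36458 annual layers

One annual layer per year gives 36465 annual layers over 36465 years.
Less the 7 uncaptured annual layers: 36465 − 7 = 36458.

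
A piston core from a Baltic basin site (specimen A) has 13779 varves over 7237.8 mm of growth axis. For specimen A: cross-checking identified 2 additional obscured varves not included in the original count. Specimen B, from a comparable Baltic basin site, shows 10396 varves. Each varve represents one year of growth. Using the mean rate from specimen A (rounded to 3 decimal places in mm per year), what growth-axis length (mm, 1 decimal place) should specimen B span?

Specimen A: true varve count = 13779 + 2 = 13781.
A: 7237.8 mm over 13781 years gives 7237.8 / 13781 ≈ 0.525 mm/year.
For B, 0.525 mm/year × 10396 years = 5457.9 mm.

5457.9 mm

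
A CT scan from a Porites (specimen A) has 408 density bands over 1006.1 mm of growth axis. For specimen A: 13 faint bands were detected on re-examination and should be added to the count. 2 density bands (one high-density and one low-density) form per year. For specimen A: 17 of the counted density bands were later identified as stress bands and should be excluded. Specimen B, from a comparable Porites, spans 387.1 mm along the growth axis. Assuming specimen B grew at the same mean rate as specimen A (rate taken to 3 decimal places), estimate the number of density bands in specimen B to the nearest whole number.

Specimen A: correcting the raw count gives 408 − 17 + 13 = 404 true density bands.
Specimen A: 404 density bands at 2 per year is 404 / 2 = 202 years.
A: Mean rate = 1006.1 mm / 202 years ≈ 4.981 mm/year.
B spans 387.1 / 4.981 = 77.72 years; at 2 density bands per year that is 77.72 × 2 ≈ 155 density bands.

155 density bands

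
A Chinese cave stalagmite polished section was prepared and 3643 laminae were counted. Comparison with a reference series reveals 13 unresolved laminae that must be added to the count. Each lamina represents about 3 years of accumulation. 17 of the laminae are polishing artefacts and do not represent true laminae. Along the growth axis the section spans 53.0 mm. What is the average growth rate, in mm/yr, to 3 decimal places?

0.005 mm/yr

Adjusted count: 3643 − 17 + 13 = 3639 laminae.
At 3 years per lamina, 3639 × 3 = 10917 years.
Mean rate = 53.0 mm / 10917 years ≈ 0.005 mm/yr.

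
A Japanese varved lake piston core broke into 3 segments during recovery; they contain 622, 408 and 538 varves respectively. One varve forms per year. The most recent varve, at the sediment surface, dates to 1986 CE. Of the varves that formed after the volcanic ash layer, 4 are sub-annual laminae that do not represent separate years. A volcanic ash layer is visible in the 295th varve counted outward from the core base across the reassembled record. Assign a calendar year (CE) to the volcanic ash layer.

Total varves = 622 + 408 + 538 = 1568.
1568 − 295 = 1273 varves lie beyond the volcanic ash layer toward the sediment surface.
Removing the 4 false varves leaves 1273 − 4 = 1269 true varves beyond the volcanic ash layer.
1986 − 1269 = 717 CE.

717 CE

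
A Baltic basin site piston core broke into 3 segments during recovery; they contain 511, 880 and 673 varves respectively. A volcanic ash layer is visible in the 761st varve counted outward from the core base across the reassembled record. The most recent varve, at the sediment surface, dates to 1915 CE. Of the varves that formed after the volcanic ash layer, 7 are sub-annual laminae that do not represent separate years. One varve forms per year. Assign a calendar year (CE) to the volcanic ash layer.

619 CE

Total varves = 511 + 880 + 673 = 2064.
The volcanic ash layer sits at varve 761 from the core base, so 2064 − 761 = 1303 varves formed after it.
Removing the 7 false varves leaves 1303 − 7 = 1296 true varves beyond the volcanic ash layer.
1915 − 1296 = 619 CE.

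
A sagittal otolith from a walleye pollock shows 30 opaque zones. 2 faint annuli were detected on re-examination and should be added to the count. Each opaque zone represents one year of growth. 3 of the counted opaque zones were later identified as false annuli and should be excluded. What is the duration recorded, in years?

29 yr

After corrections the count is 30 − 3 + 2 = 29 opaque zones.
At one opaque zone per year, that is 29 years.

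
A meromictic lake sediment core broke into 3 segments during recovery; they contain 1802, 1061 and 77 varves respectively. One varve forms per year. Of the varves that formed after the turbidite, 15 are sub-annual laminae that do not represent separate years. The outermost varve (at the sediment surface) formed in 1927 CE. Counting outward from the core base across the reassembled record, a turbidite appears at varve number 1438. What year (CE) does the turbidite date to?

440 CE

Total varves = 1802 + 1061 + 77 = 2940.
2940 − 1438 = 1502 varves lie beyond the turbidite toward the sediment surface.
1502 − 15 false = 1487 true varves after the turbidite.
The varve at the sediment surface is 1927 CE, so the turbidite dates to 1927 − 1487 = 440 CE.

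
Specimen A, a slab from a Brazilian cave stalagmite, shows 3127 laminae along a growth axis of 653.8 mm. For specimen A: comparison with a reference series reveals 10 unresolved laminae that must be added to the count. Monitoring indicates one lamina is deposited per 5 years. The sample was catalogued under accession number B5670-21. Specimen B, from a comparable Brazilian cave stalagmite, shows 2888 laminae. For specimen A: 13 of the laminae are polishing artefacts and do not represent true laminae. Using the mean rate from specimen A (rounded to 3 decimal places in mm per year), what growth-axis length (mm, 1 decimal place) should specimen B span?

606.5 mm

Specimen A: adjusted count: 3127 − 13 + 10 = 3124 laminae.
Specimen A: at 5 years per lamina, 3124 × 5 = 15620 years.
A: Extension rate ≈ 653.8 / 15620 = 0.042 mm/year.
Specimen B: 2888 laminae at 5 years each span 2888 × 5 = 14440 years. Length of B = 0.042 × 14440 = 606.5 mm.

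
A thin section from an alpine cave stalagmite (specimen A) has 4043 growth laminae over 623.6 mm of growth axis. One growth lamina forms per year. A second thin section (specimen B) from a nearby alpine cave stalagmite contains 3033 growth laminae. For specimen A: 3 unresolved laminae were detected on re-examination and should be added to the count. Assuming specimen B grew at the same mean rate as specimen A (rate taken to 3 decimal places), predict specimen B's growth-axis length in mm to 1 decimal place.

467.1 mm

Specimen A: correcting the raw count gives 4043 + 3 = 4046 true growth laminae.
A: Extension rate ≈ 623.6 / 4046 = 0.154 mm/yr.
Length of B = 0.154 × 3033 = 467.1 mm.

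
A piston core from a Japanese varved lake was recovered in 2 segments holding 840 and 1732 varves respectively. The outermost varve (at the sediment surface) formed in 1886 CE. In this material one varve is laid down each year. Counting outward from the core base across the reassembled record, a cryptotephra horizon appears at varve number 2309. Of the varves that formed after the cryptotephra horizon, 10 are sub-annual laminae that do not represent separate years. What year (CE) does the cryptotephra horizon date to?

1633 CE

Total varves = 840 + 1732 = 2572.
The cryptotephra horizon sits at varve 2309 from the core base, so 2572 − 2309 = 263 varves formed after it.
Removing the 10 false varves leaves 263 − 10 = 253 true varves beyond the cryptotephra horizon.
Counting back 253 years from 1886 CE places the cryptotephra horizon in 1886 − 253 = 1633 CE.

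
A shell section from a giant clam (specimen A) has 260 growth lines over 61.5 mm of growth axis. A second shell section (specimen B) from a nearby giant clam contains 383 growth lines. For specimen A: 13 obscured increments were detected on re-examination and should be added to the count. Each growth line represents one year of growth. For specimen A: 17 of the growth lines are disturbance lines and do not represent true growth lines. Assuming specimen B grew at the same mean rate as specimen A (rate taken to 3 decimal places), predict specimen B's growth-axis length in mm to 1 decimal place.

Specimen A: true growth line count = 260 − 17 + 13 = 256.
A: 61.5 mm over 256 years gives 61.5 / 256 ≈ 0.240 mm/yr.
Length of B = 0.240 × 383 = 91.9 mm.

91.9 mm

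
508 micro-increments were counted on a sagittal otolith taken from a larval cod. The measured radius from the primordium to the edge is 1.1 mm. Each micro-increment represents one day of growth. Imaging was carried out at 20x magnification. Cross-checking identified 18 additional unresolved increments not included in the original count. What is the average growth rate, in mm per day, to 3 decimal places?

0.002 mm per day

Adjusted count: 508 + 18 = 526 micro-increments.
Extension rate ≈ 1.1 / 526 = 0.002 mm per day.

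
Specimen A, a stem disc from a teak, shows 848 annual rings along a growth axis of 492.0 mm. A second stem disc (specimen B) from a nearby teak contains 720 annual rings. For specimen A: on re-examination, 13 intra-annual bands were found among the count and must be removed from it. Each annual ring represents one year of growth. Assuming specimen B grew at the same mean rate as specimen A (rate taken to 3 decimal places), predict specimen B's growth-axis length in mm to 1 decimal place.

424.1 mm

Specimen A: correcting the raw count gives 848 − 13 = 835 true annual rings.
A: Extension rate ≈ 492.0 / 835 = 0.589 mm/yr.
For B, 0.589 mm/year × 720 years = 424.1 mm.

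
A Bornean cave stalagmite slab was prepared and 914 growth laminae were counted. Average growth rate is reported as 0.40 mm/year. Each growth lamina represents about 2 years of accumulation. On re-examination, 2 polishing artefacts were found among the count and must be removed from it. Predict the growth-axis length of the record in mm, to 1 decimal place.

After corrections the count is 914 − 2 = 912 growth laminae.
At 2 years per growth lamina, 912 × 2 = 1824 years.
Length ≈ 0.40 × 1824 = 729.6 mm.

729.6 mm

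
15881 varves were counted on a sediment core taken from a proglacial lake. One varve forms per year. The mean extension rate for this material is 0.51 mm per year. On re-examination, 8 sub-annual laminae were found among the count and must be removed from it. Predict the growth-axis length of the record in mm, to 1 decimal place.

8095.2 mm

Adjusted count: 15881 − 8 = 15873 varves.
Predicted length = 0.51 mm/year × 15873 years = 8095.2 mm.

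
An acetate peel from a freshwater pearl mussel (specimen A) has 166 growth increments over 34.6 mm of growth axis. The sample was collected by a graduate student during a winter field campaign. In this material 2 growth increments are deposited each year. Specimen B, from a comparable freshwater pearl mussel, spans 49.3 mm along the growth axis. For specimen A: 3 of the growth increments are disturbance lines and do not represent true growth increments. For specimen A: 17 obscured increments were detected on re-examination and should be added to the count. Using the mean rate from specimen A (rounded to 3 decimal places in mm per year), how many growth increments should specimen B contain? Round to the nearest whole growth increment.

257 growth increments

Specimen A: true growth increment count = 166 − 3 + 17 = 180.
Specimen A: 180 growth increments at 2 per year is 180 / 2 = 90 years.
A: Mean rate = 34.6 mm / 90 years ≈ 0.384 mm per year.
For B, 49.3 / 0.384 = 128.39 years; at 2 growth increments per year that is 128.39 × 2 ≈ 257 growth increments.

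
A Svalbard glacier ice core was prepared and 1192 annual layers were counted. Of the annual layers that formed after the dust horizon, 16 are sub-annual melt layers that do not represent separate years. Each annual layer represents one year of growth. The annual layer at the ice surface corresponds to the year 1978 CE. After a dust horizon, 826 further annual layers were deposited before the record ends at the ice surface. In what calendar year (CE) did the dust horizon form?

826 annual layers post-date the dust horizon.
826 − 16 false = 810 true annual layers after the dust horizon.
1978 − 810 = 1168 CE.

1168 CE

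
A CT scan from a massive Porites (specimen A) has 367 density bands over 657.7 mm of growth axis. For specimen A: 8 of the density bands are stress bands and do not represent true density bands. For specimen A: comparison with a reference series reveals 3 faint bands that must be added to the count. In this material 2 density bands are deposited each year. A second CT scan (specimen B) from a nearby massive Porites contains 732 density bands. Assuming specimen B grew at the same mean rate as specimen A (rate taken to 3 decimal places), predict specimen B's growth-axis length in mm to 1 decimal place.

1330.0 mm

Specimen A: adjusted count: 367 − 8 + 3 = 362 density bands.
Specimen A: dividing by 2 density bands per year: 362 / 2 = 181 years.
A: Extension rate ≈ 657.7 / 181 = 3.634 mm per year.
Specimen B: 732 density bands at 2 per year is 732 / 2 = 366 years. Length of B = 3.634 × 366 = 1330.0 mm.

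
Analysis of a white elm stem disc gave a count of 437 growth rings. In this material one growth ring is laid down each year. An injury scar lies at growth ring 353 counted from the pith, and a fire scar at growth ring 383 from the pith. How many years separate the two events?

30 years

The two markers are separated by 383 − 353 = 30 growth rings.
One growth ring per year makes the interval 30 years.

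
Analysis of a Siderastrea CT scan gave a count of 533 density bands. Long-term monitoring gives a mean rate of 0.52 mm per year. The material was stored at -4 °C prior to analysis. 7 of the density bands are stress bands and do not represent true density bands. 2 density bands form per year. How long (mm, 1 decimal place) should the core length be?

True density band count = 533 − 7 = 526.
With 2 density bands per year, 526 / 2 = 263 years.
Predicted length = 0.52 mm/year × 263 years = 136.8 mm.

136.8 mm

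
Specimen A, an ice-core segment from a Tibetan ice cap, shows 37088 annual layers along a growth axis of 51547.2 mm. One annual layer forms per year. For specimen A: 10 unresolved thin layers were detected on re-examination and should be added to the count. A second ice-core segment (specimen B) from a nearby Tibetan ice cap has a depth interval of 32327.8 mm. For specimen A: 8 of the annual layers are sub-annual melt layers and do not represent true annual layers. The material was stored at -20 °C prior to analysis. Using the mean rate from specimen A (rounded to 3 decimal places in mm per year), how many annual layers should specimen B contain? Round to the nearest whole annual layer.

23257 annual layers

Specimen A: adjusted count: 37088 − 8 + 10 = 37090 annual layers.
A: Mean rate = 51547.2 mm / 37090 years ≈ 1.390 mm/yr.
Specimen B: 32327.8 mm / 1.390 mm per year = 23257.41 years ≈ 23257 annual layers.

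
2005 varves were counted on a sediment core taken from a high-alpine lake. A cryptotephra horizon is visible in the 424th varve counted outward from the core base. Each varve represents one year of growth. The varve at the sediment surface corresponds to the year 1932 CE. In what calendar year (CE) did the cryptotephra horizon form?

2005 − 424 = 1581 varves lie beyond the cryptotephra horizon toward the sediment surface.
The varve at the sediment surface is 1932 CE, so the cryptotephra horizon dates to 1932 − 1581 = 351 CE.

351 CE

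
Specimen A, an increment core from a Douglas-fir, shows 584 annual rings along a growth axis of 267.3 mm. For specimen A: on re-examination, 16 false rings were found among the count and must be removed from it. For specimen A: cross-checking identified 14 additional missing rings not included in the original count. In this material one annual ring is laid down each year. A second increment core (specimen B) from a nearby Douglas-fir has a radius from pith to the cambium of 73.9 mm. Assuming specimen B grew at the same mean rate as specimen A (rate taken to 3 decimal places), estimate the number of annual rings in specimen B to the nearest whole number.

Specimen A: after corrections the count is 584 − 16 + 14 = 582 annual rings.
A: Mean rate = 267.3 mm / 582 years ≈ 0.459 mm per year.
Specimen B: 73.9 mm / 0.459 mm per year = 161.00 years ≈ 161 annual rings.

161 annual rings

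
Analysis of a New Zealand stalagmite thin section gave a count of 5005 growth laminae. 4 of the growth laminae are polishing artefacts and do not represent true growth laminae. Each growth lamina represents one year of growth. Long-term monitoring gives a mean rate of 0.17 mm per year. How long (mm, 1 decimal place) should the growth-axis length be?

Adjusted count: 5005 − 4 = 5001 growth laminae.
5001 years at 0.17 mm/year gives 0.17 × 5001 = 850.2 mm.

850.2 mm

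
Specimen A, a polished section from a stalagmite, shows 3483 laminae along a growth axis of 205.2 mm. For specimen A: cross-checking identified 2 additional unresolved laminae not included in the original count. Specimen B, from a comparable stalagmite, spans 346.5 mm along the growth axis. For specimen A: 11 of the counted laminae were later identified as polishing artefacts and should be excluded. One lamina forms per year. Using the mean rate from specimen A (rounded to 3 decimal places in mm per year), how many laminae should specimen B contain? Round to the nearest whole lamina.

5873 laminae

Specimen A: adjusted count: 3483 − 11 + 2 = 3474 laminae.
A: Extension rate ≈ 205.2 / 3474 = 0.059 mm/yr.
B spans 346.5 / 0.059 = 5872.88 years ≈ 5873 laminae.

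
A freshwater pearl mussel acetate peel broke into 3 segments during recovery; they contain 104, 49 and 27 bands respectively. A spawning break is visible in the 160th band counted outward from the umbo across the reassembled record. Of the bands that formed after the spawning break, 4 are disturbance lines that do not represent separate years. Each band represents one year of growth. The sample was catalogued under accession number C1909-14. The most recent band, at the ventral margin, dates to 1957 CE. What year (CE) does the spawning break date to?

Total bands = 104 + 49 + 27 = 180.
The spawning break sits at band 160 from the umbo, so 180 − 160 = 20 bands formed after it.
Removing the 4 false bands leaves 20 − 4 = 16 true bands beyond the spawning break.
The band at the ventral margin is 1957 CE, so the spawning break dates to 1957 − 16 = 1941 CE.

1941 CE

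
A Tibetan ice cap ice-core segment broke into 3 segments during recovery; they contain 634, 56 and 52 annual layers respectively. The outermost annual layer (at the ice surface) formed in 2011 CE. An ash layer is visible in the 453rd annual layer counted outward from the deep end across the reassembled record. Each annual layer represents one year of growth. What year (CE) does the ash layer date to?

1722 CE

Total annual layers = 634 + 56 + 52 = 742.
Between annual layer 453 and the ice surface there are 742 − 453 = 289 annual layers.
Counting back 289 years from 2011 CE places the ash layer in 2011 − 289 = 1722 CE.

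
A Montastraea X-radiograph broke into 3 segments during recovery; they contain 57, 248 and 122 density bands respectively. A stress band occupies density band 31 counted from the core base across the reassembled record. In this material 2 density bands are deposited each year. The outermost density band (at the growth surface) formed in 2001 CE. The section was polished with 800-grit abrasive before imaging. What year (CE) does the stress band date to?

1803 CE

Total density bands = 57 + 248 + 122 = 427.
The stress band sits at density band 31 from the core base, so 427 − 31 = 396 density bands formed after it.
Dividing by 2 density bands per year: 396 / 2 = 198 years.
Counting back 198 years from 2001 CE places the stress band in 2001 − 198 = 1803 CE.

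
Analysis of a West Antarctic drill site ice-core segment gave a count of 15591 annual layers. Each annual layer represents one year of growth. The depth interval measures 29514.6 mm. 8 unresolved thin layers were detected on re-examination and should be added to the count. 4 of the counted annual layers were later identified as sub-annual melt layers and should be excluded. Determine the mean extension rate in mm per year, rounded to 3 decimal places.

1.893 mm per year

After corrections the count is 15591 − 4 + 8 = 15595 annual layers.
29514.6 mm over 15595 years gives 29514.6 / 15595 ≈ 1.893 mm per year.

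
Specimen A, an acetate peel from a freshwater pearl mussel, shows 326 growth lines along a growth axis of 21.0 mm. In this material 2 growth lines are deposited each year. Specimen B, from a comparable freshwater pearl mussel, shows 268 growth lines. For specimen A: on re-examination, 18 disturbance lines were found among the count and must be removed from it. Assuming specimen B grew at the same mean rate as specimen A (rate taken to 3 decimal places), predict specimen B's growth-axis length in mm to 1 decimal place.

18.2 mm

Specimen A: after corrections the count is 326 − 18 = 308 growth lines.
Specimen A: with 2 growth lines per year, 308 / 2 = 154 years.
A: 21.0 mm over 154 years gives 21.0 / 154 ≈ 0.136 mm/year.
Specimen B: 268 growth lines at 2 per year is 268 / 2 = 134 years. B's length ≈ 0.136 × 134 = 18.2 mm.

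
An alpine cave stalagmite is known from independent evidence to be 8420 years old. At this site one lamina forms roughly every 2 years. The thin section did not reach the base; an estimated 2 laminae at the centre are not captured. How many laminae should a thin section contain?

4208 laminae

One lamina every 2 years means 8420 / 2 = 4210 laminae.
4210 − 2 missed = 4208 laminae expected in the prepared section.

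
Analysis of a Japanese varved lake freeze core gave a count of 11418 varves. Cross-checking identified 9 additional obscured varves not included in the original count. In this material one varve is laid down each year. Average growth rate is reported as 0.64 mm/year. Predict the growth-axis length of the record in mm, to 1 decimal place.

7313.3 mm

True varve count = 11418 + 9 = 11427.
Predicted length = 0.64 mm/year × 11427 years = 7313.3 mm.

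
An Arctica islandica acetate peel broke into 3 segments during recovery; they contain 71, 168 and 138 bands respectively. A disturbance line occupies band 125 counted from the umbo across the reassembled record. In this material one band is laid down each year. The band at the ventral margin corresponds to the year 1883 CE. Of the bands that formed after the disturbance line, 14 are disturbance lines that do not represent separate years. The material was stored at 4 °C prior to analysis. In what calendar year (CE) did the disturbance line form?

1645 CE

Total bands = 71 + 168 + 138 = 377.
377 − 125 = 252 bands lie beyond the disturbance line toward the ventral margin.
Excluding 14 false bands: 252 − 14 = 238.
Counting back 238 years from 1883 CE places the disturbance line in 1883 − 238 = 1645 CE.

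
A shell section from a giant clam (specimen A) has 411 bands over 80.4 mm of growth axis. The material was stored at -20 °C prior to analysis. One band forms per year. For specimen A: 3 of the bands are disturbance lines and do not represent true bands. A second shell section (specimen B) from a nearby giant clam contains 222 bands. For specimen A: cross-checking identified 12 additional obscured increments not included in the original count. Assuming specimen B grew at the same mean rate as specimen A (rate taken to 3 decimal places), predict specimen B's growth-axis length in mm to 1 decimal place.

Specimen A: correcting the raw count gives 411 − 3 + 12 = 420 true bands.
A: Mean rate = 80.4 mm / 420 years ≈ 0.191 mm/yr.
For B, 0.191 mm/year × 222 years = 42.4 mm.

42.4 mm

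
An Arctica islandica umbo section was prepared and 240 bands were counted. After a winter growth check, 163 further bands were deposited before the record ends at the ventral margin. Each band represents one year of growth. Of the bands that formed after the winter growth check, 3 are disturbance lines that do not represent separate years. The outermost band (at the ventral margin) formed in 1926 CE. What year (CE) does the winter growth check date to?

163 bands formed after the winter growth check.
163 − 3 false = 160 true bands after the winter growth check.
1926 − 160 = 1766 CE.

1766 CE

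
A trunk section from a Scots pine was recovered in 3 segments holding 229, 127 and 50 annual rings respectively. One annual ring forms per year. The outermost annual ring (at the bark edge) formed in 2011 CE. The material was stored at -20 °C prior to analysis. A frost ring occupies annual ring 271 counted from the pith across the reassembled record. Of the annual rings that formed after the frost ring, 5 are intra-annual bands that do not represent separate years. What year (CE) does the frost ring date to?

1881 CE

Total annual rings = 229 + 127 + 50 = 406.
406 − 271 = 135 annual rings lie beyond the frost ring toward the bark edge.
135 − 5 false = 130 true annual rings after the frost ring.
2011 − 130 = 1881 CE.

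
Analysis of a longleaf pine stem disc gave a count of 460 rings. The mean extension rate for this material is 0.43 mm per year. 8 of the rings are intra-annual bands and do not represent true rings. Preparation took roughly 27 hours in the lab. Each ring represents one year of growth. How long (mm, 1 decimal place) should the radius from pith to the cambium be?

194.4 mm

After corrections the count is 460 − 8 = 452 rings.
Predicted length = 0.43 mm/year × 452 years = 194.4 mm.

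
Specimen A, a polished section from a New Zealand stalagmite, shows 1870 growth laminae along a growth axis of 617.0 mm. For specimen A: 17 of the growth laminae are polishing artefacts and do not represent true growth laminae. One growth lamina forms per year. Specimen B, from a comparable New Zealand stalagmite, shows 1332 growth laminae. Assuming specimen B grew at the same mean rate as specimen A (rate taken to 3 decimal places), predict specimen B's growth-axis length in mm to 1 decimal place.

Specimen A: after corrections the count is 1870 − 17 = 1853 growth laminae.
A: Mean rate = 617.0 mm / 1853 years ≈ 0.333 mm per year.
B's length ≈ 0.333 × 1332 = 443.6 mm.

443.6 mm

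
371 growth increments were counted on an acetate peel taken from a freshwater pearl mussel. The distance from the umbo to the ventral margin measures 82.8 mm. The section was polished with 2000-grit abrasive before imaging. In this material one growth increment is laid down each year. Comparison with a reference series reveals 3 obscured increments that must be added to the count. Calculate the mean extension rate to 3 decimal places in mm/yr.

After corrections the count is 371 + 3 = 374 growth increments.
Mean rate = 82.8 mm / 374 years ≈ 0.221 mm/yr.

0.221 mm/yr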